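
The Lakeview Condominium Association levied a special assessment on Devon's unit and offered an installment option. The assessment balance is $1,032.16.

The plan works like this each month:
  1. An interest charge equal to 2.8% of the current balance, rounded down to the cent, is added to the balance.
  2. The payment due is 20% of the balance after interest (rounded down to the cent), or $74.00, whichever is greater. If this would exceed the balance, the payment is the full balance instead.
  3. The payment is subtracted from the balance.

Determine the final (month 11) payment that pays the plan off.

# | Opening | Interest | Payment | End bal
1 | $1,032.16 | $28.90 | $212.21 | $848.85
2 | $848.85 | $23.76 | $174.52 | $698.09
3 | $698.09 | $19.54 | $143.52 | $574.11
4 | $574.11 | $16.07 | $118.03 | $472.15
5 | $472.15 | $13.22 | $97.07 | $388.30
6 | $388.30 | $10.87 | $79.83 | $319.34
7 | $319.34 | $8.94 | $74.00 | $254.28
8 | $254.28 | $7.11 | $74.00 | $187.39
9 | $187.39 | $5.24 | $74.00 | $118.63
10 | $118.63 | $3.32 | $74.00 | $47.95
11 | $47.95 | $1.34 | $49.29 | $0.00

$49.29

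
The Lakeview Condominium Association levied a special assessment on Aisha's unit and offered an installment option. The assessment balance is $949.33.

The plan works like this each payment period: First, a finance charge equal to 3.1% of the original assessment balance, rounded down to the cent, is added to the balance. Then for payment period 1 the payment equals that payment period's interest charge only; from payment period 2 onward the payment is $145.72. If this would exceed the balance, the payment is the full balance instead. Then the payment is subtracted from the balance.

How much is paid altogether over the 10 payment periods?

Payment period 1: opening $949.33; interest $29.42 → $978.75; payment $29.42; balance $949.33
Payment period 2: opening $949.33; interest $29.42 → $978.75; payment $145.72; balance $833.03
Payment period 3: opening $833.03; interest $29.42 → $862.45; payment $145.72; balance $716.73
Payment period 4: opening $716.73; interest $29.42 → $746.15; payment $145.72; balance $600.43
Payment period 5: opening $600.43; interest $29.42 → $629.85; payment $145.72; balance $484.13
Payment period 6: opening $484.13; interest $29.42 → $513.55; payment $145.72; balance $367.83
Payment period 7: opening $367.83; interest $29.42 → $397.25; payment $145.72; balance $251.53
Payment period 8: opening $251.53; interest $29.42 → $280.95; payment $145.72; balance $135.23
Payment period 9: opening $135.23; interest $29.42 → $164.65; payment $145.72; balance $18.93
Payment period 10: opening $18.93; interest $29.42 → $48.35; payment $48.35; balance $0.00
Total paid: $1,243.53

$1,243.53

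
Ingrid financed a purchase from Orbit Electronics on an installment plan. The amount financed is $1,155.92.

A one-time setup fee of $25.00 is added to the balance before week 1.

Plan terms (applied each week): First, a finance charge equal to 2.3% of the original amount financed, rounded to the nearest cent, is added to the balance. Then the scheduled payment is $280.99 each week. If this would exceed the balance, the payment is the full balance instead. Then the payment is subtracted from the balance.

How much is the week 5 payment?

Week 1: opening $1,180.92; interest $26.59 → $1,207.51; payment $280.99; balance $926.52
Week 2: opening $926.52; interest $26.59 → $953.11; payment $280.99; balance $672.12
Week 3: opening $672.12; interest $26.59 → $698.71; payment $280.99; balance $417.72
Week 4: opening $417.72; interest $26.59 → $444.31; payment $280.99; balance $163.32
Week 5: opening $163.32; interest $26.59 → $189.91; payment $189.91; balance $0.00

$189.91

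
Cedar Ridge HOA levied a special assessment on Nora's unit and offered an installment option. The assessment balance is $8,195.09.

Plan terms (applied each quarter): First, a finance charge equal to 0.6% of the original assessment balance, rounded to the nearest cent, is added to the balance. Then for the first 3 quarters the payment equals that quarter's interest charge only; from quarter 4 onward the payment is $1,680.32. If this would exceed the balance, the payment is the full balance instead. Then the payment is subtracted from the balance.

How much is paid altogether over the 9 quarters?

# | Opening | Interest | Payment | End bal
1 | $8,195.09 | $49.17 | $49.17 | $8,195.09
2 | $8,195.09 | $49.17 | $49.17 | $8,195.09
3 | $8,195.09 | $49.17 | $49.17 | $8,195.09
4 | $8,195.09 | $49.17 | $1,680.32 | $6,563.94
5 | $6,563.94 | $49.17 | $1,680.32 | $4,932.79
6 | $4,932.79 | $49.17 | $1,680.32 | $3,301.64
7 | $3,301.64 | $49.17 | $1,680.32 | $1,670.49
8 | $1,670.49 | $49.17 | $1,680.32 | $39.34
9 | $39.34 | $49.17 | $88.51 | $0.00
Total paid: $8,637.62

$8,637.62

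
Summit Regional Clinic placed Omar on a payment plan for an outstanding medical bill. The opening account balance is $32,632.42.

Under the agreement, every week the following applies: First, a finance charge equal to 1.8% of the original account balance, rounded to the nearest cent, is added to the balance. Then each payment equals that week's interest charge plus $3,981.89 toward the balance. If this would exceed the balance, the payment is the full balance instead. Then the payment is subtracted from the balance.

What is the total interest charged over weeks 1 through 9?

Week 1: opening $32,632.42; interest $587.38 → $33,219.80; payment $4,569.27; balance $28,650.53
Week 2: opening $28,650.53; interest $587.38 → $29,237.91; payment $4,569.27; balance $24,668.64
Week 3: opening $24,668.64; interest $587.38 → $25,256.02; payment $4,569.27; balance $20,686.75
Week 4: opening $20,686.75; interest $587.38 → $21,274.13; payment $4,569.27; balance $16,704.86
Week 5: opening $16,704.86; interest $587.38 → $17,292.24; payment $4,569.27; balance $12,722.97
Week 6: opening $12,722.97; interest $587.38 → $13,310.35; payment $4,569.27; balance $8,741.08
Week 7: opening $8,741.08; interest $587.38 → $9,328.46; payment $4,569.27; balance $4,759.19
Week 8: opening $4,759.19; interest $587.38 → $5,346.57; payment $4,569.27; balance $777.30
Week 9: opening $777.30; interest $587.38 → $1,364.68; payment $1,364.68; balance $0.00
Total interest: $587.38 + $587.38 + $587.38 + $587.38 + $587.38 + $587.38 + $587.38 + $587.38 + $587.38 = $5,286.42

$5,286.42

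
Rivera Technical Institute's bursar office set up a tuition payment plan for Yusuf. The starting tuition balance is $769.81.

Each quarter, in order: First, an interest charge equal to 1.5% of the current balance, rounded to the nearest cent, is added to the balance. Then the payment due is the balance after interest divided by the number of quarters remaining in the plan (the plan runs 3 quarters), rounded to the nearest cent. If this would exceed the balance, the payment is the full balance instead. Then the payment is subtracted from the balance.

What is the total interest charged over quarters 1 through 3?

Quarter 1: $769.81 +$11.55 interest = $781.36; pay $260.45 → $520.91
Quarter 2: $520.91 +$7.81 interest = $528.72; pay $264.36 → $264.36
Quarter 3: $264.36 +$3.97 interest = $268.33; pay $268.33 → $0.00
Total interest: $11.55 + $7.81 + $3.97 = $23.33

$23.33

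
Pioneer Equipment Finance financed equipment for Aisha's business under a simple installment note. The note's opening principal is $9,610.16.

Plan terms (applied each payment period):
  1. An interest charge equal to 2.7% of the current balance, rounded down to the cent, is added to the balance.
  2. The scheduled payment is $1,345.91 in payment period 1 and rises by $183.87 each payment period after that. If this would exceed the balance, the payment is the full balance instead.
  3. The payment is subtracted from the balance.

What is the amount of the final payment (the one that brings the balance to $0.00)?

Payment period 1: opening $9,610.16; interest $259.47 → $9,869.63; payment $1,345.91; balance $8,523.72
Payment period 2: opening $8,523.72; interest $230.14 → $8,753.86; payment $1,529.78; balance $7,224.08
Payment period 3: opening $7,224.08; interest $195.05 → $7,419.13; payment $1,713.65; balance $5,705.48
Payment period 4: opening $5,705.48; interest $154.04 → $5,859.52; payment $1,897.52; balance $3,962.00
Payment period 5: opening $3,962.00; interest $106.97 → $4,068.97; payment $2,081.39; balance $1,987.58
Payment period 6: opening $1,987.58; interest $53.66 → $2,041.24; payment $2,041.24; balance $0.00

$2,041.24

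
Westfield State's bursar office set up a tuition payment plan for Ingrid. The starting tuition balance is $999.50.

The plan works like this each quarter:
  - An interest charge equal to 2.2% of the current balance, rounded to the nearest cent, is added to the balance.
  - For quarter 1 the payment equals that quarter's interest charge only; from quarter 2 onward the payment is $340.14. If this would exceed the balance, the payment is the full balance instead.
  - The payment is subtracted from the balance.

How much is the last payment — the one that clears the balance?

Quarter 1: opening $999.50; interest $21.99 → $1,021.49; payment $21.99; balance $999.50
Quarter 2: opening $999.50; interest $21.99 → $1,021.49; payment $340.14; balance $681.35
Quarter 3: opening $681.35; interest $14.99 → $696.34; payment $340.14; balance $356.20
Quarter 4: opening $356.20; interest $7.84 → $364.04; payment $340.14; balance $23.90
Quarter 5: opening $23.90; interest $0.53 → $24.43; payment $24.43; balance $0.00

$24.43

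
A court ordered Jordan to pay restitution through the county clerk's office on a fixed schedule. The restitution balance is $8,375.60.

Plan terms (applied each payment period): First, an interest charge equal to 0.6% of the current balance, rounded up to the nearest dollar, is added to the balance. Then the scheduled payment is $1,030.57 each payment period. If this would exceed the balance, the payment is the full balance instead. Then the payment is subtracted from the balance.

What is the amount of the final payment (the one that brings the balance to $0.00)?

Payment period 1: opening $8,375.60; interest $51.00 → $8,426.60; payment $1,030.57; balance $7,396.03
Payment period 2: opening $7,396.03; interest $45.00 → $7,441.03; payment $1,030.57; balance $6,410.46
Payment period 3: opening $6,410.46; interest $39.00 → $6,449.46; payment $1,030.57; balance $5,418.89
Payment period 4: opening $5,418.89; interest $33.00 → $5,451.89; payment $1,030.57; balance $4,421.32
Payment period 5: opening $4,421.32; interest $27.00 → $4,448.32; payment $1,030.57; balance $3,417.75
Payment period 6: opening $3,417.75; interest $21.00 → $3,438.75; payment $1,030.57; balance $2,408.18
Payment period 7: opening $2,408.18; interest $15.00 → $2,423.18; payment $1,030.57; balance $1,392.61
Payment period 8: opening $1,392.61; interest $9.00 → $1,401.61; payment $1,030.57; balance $371.04
Payment period 9: opening $371.04; interest $3.00 → $374.04; payment $374.04; balance $0.00

$374.04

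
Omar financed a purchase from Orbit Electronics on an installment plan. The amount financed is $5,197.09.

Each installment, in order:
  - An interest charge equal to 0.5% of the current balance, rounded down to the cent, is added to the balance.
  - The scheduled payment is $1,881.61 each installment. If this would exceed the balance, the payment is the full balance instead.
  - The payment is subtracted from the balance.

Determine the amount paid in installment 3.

Installment 1: opening $5,197.09; interest $25.98 → $5,223.07; payment $1,881.61; balance $3,341.46
Installment 2: opening $3,341.46; interest $16.70 → $3,358.16; payment $1,881.61; balance $1,476.55
Installment 3: opening $1,476.55; interest $7.38 → $1,483.93; payment $1,483.93; balance $0.00

$1,483.93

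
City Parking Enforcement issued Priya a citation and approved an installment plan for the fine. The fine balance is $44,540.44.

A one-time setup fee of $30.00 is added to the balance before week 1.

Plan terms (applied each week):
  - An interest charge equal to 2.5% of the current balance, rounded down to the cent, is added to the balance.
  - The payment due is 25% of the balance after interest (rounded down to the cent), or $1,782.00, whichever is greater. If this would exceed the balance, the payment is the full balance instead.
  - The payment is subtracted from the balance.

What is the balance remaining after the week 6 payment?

Week 1: opening $44,570.44; interest $1,114.26 → $45,684.70; payment $11,421.17; balance $34,263.53
Week 2: opening $34,263.53; interest $856.58 → $35,120.11; payment $8,780.02; balance $26,340.09
Week 3: opening $26,340.09; interest $658.50 → $26,998.59; payment $6,749.64; balance $20,248.95
Week 4: opening $20,248.95; interest $506.22 → $20,755.17; payment $5,188.79; balance $15,566.38
Week 5: opening $15,566.38; interest $389.15 → $15,955.53; payment $3,988.88; balance $11,966.65
Week 6: opening $11,966.65; interest $299.16 → $12,265.81; payment $3,066.45; balance $9,199.36

$9,199.36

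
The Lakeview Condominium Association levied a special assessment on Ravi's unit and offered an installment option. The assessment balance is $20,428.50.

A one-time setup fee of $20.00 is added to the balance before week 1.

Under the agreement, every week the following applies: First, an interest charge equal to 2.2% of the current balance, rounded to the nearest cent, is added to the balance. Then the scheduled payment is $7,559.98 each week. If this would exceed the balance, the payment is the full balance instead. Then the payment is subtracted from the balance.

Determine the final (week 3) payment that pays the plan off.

# | Opening | Interest | Payment | End bal
1 | $20,448.50 | $449.87 | $7,559.98 | $13,338.39
2 | $13,338.39 | $293.44 | $7,559.98 | $6,071.85
3 | $6,071.85 | $133.58 | $6,205.43 | $0.00

$6,205.43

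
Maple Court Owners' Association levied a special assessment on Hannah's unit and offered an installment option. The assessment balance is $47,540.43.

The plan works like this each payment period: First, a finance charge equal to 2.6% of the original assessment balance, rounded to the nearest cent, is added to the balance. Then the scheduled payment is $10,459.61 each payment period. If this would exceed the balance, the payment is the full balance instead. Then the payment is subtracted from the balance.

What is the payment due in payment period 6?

Payment period 1: opening $47,540.43; interest $1,236.05 → $48,776.48; payment $10,459.61; balance $38,316.87
Payment period 2: opening $38,316.87; interest $1,236.05 → $39,552.92; payment $10,459.61; balance $29,093.31
Payment period 3: opening $29,093.31; interest $1,236.05 → $30,329.36; payment $10,459.61; balance $19,869.75
Payment period 4: opening $19,869.75; interest $1,236.05 → $21,105.80; payment $10,459.61; balance $10,646.19
Payment period 5: opening $10,646.19; interest $1,236.05 → $11,882.24; payment $10,459.61; balance $1,422.63
Payment period 6: opening $1,422.63; interest $1,236.05 → $2,658.68; payment $2,658.68; balance $0.00

$2,658.68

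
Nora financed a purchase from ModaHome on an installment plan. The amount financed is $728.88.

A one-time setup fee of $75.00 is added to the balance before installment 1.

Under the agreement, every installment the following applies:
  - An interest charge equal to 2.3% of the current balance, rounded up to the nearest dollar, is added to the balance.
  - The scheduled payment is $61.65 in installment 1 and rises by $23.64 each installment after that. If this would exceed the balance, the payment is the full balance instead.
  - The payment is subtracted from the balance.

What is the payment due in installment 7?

$170.38

Installment 1: $803.88 +$19.00 interest = $822.88; pay $61.65 → $761.23
Installment 2: $761.23 +$18.00 interest = $779.23; pay $85.29 → $693.94
Installment 3: $693.94 +$16.00 interest = $709.94; pay $108.93 → $601.01
Installment 4: $601.01 +$14.00 interest = $615.01; pay $132.57 → $482.44
Installment 5: $482.44 +$12.00 interest = $494.44; pay $156.21 → $338.23
Installment 6: $338.23 +$8.00 interest = $346.23; pay $179.85 → $166.38
Installment 7: $166.38 +$4.00 interest = $170.38; pay $170.38 → $0.00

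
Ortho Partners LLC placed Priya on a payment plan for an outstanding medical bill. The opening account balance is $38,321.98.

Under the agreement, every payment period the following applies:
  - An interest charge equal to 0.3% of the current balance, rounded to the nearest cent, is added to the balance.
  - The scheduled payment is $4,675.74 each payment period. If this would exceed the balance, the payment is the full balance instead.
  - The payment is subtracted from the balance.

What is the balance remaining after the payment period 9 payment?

$0.00

Payment period 1: opening $38,321.98; interest $114.97 → $38,436.95; payment $4,675.74; balance $33,761.21
Payment period 2: opening $33,761.21; interest $101.28 → $33,862.49; payment $4,675.74; balance $29,186.75
Payment period 3: opening $29,186.75; interest $87.56 → $29,274.31; payment $4,675.74; balance $24,598.57
Payment period 4: opening $24,598.57; interest $73.80 → $24,672.37; payment $4,675.74; balance $19,996.63
Payment period 5: opening $19,996.63; interest $59.99 → $20,056.62; payment $4,675.74; balance $15,380.88
Payment period 6: opening $15,380.88; interest $46.14 → $15,427.02; payment $4,675.74; balance $10,751.28
Payment period 7: opening $10,751.28; interest $32.25 → $10,783.53; payment $4,675.74; balance $6,107.79
Payment period 8: opening $6,107.79; interest $18.32 → $6,126.11; payment $4,675.74; balance $1,450.37
Payment period 9: opening $1,450.37; interest $4.35 → $1,454.72; payment $1,454.72; balance $0.00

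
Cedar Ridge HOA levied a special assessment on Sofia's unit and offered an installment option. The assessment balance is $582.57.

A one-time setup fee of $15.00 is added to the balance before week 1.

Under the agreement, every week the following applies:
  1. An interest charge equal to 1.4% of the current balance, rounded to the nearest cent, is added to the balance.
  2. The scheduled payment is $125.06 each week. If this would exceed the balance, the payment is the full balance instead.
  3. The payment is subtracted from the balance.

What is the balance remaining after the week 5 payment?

$0.00

Week 1: $597.57 +$8.37 interest = $605.94; pay $125.06 → $480.88
Week 2: $480.88 +$6.73 interest = $487.61; pay $125.06 → $362.55
Week 3: $362.55 +$5.08 interest = $367.63; pay $125.06 → $242.57
Week 4: $242.57 +$3.40 interest = $245.97; pay $125.06 → $120.91
Week 5: $120.91 +$1.69 interest = $122.60; pay $122.60 → $0.00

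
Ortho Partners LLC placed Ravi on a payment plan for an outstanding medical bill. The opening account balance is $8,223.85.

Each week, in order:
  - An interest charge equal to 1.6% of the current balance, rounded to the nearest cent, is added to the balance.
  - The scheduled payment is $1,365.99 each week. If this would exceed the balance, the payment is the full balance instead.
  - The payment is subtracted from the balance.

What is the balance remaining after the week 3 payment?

Week 1: opening $8,223.85; interest $131.58 → $8,355.43; payment $1,365.99; balance $6,989.44
Week 2: opening $6,989.44; interest $111.83 → $7,101.27; payment $1,365.99; balance $5,735.28
Week 3: opening $5,735.28; interest $91.76 → $5,827.04; payment $1,365.99; balance $4,461.05

$4,461.05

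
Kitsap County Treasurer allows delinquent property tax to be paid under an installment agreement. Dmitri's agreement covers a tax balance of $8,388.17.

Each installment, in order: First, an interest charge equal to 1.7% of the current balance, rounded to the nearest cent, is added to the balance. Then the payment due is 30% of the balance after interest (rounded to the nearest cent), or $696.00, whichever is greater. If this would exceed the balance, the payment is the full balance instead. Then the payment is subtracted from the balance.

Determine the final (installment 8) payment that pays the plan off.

$144.98

Installment 1: $8,388.17 +$142.60 interest = $8,530.77; pay $2,559.23 → $5,971.54
Installment 2: $5,971.54 +$101.52 interest = $6,073.06; pay $1,821.92 → $4,251.14
Installment 3: $4,251.14 +$72.27 interest = $4,323.41; pay $1,297.02 → $3,026.39
Installment 4: $3,026.39 +$51.45 interest = $3,077.84; pay $923.35 → $2,154.49
Installment 5: $2,154.49 +$36.63 interest = $2,191.12; pay $696.00 → $1,495.12
Installment 6: $1,495.12 +$25.42 interest = $1,520.54; pay $696.00 → $824.54
Installment 7: $824.54 +$14.02 interest = $838.56; pay $696.00 → $142.56
Installment 8: $142.56 +$2.42 interest = $144.98; pay $144.98 → $0.00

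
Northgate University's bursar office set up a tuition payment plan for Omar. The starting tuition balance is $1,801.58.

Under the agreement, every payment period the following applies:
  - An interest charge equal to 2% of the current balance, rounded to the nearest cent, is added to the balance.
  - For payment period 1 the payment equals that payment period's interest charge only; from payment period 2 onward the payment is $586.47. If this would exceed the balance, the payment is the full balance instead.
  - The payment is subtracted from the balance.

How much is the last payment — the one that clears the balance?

Payment period 1: opening $1,801.58; interest $36.03 → $1,837.61; payment $36.03; balance $1,801.58
Payment period 2: opening $1,801.58; interest $36.03 → $1,837.61; payment $586.47; balance $1,251.14
Payment period 3: opening $1,251.14; interest $25.02 → $1,276.16; payment $586.47; balance $689.69
Payment period 4: opening $689.69; interest $13.79 → $703.48; payment $586.47; balance $117.01
Payment period 5: opening $117.01; interest $2.34 → $119.35; payment $119.35; balance $0.00

$119.35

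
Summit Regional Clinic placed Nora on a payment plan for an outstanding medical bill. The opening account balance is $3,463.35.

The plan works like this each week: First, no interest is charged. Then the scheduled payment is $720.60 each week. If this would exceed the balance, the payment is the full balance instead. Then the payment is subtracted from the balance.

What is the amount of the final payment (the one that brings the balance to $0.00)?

# | Opening | Payment | End bal
1 | $3,463.35 | $720.60 | $2,742.75
2 | $2,742.75 | $720.60 | $2,022.15
3 | $2,022.15 | $720.60 | $1,301.55
4 | $1,301.55 | $720.60 | $580.95
5 | $580.95 | $580.95 | $0.00

$580.95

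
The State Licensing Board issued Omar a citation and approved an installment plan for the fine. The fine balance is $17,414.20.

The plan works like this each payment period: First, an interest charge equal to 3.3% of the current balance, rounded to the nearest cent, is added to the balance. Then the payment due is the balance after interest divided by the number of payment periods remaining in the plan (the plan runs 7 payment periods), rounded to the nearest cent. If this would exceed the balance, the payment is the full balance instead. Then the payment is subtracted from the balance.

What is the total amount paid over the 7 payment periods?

Payment period 1: opening $17,414.20; interest $574.67 → $17,988.87; payment $2,569.84; balance $15,419.03
Payment period 2: opening $15,419.03; interest $508.83 → $15,927.86; payment $2,654.64; balance $13,273.22
Payment period 3: opening $13,273.22; interest $438.02 → $13,711.24; payment $2,742.25; balance $10,968.99
Payment period 4: opening $10,968.99; interest $361.98 → $11,330.97; payment $2,832.74; balance $8,498.23
Payment period 5: opening $8,498.23; interest $280.44 → $8,778.67; payment $2,926.22; balance $5,852.45
Payment period 6: opening $5,852.45; interest $193.13 → $6,045.58; payment $3,022.79; balance $3,022.79
Payment period 7: opening $3,022.79; interest $99.75 → $3,122.54; payment $3,122.54; balance $0.00
Total paid: $19,871.02

$19,871.02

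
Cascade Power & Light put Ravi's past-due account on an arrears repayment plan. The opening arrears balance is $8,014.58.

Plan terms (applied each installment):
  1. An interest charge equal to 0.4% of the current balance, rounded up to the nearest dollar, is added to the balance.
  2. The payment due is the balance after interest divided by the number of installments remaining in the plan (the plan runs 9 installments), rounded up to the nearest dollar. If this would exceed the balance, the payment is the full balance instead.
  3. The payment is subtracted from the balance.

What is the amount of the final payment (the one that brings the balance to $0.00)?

# | Opening | Interest | Payment | End bal
1 | $8,014.58 | $33.00 | $895.00 | $7,152.58
2 | $7,152.58 | $29.00 | $898.00 | $6,283.58
3 | $6,283.58 | $26.00 | $902.00 | $5,407.58
4 | $5,407.58 | $22.00 | $905.00 | $4,524.58
5 | $4,524.58 | $19.00 | $909.00 | $3,634.58
6 | $3,634.58 | $15.00 | $913.00 | $2,736.58
7 | $2,736.58 | $11.00 | $916.00 | $1,831.58
8 | $1,831.58 | $8.00 | $920.00 | $919.58
9 | $919.58 | $4.00 | $923.58 | $0.00

$923.58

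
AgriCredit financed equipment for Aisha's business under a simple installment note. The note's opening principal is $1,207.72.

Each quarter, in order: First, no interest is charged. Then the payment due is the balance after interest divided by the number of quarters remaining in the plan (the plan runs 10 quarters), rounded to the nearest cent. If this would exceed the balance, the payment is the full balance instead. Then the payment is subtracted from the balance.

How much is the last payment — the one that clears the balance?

Quarter 1: $1,207.72 − $120.77 → $1,086.95
Quarter 2: $1,086.95 − $120.77 → $966.18
Quarter 3: $966.18 − $120.77 → $845.41
Quarter 4: $845.41 − $120.77 → $724.64
Quarter 5: $724.64 − $120.77 → $603.87
Quarter 6: $603.87 − $120.77 → $483.10
Quarter 7: $483.10 − $120.78 → $362.32
Quarter 8: $362.32 − $120.77 → $241.55
Quarter 9: $241.55 − $120.78 → $120.77
Quarter 10: $120.77 − $120.77 → $0.00

$120.77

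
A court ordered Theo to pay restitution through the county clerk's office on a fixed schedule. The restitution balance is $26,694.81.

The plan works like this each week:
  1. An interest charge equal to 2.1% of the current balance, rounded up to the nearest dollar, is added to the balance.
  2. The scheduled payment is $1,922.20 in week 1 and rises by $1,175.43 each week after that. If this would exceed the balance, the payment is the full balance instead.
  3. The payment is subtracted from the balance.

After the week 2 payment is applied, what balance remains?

# | Opening | Interest | Payment | End bal
1 | $26,694.81 | $561.00 | $1,922.20 | $25,333.61
2 | $25,333.61 | $533.00 | $3,097.63 | $22,768.98

$22,768.98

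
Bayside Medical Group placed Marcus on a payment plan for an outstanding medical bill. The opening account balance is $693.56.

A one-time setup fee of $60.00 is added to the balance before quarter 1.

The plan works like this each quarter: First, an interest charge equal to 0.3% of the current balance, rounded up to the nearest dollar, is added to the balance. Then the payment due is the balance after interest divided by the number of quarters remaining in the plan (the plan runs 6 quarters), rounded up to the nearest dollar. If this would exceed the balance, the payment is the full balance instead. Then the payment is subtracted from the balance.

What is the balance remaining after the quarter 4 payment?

# | Opening | Interest | Payment | End bal
1 | $753.56 | $3.00 | $127.00 | $629.56
2 | $629.56 | $2.00 | $127.00 | $504.56
3 | $504.56 | $2.00 | $127.00 | $379.56
4 | $379.56 | $2.00 | $128.00 | $253.56

$253.56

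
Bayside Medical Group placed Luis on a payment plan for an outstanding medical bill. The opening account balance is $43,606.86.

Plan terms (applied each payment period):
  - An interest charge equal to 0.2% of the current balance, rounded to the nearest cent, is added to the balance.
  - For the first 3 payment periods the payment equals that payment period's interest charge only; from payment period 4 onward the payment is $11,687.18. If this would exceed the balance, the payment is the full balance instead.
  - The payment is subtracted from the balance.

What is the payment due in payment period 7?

Payment period 1: opening $43,606.86; interest $87.21 → $43,694.07; payment $87.21; balance $43,606.86
Payment period 2: opening $43,606.86; interest $87.21 → $43,694.07; payment $87.21; balance $43,606.86
Payment period 3: opening $43,606.86; interest $87.21 → $43,694.07; payment $87.21; balance $43,606.86
Payment period 4: opening $43,606.86; interest $87.21 → $43,694.07; payment $11,687.18; balance $32,006.89
Payment period 5: opening $32,006.89; interest $64.01 → $32,070.90; payment $11,687.18; balance $20,383.72
Payment period 6: opening $20,383.72; interest $40.77 → $20,424.49; payment $11,687.18; balance $8,737.31
Payment period 7: opening $8,737.31; interest $17.47 → $8,754.78; payment $8,754.78; balance $0.00

$8,754.78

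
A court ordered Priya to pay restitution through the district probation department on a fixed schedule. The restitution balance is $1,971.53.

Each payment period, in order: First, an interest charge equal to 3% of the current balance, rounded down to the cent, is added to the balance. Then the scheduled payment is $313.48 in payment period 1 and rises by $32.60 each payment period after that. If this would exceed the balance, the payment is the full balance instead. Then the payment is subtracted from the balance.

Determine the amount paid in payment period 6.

Payment period 1: opening $1,971.53; interest $59.14 → $2,030.67; payment $313.48; balance $1,717.19
Payment period 2: opening $1,717.19; interest $51.51 → $1,768.70; payment $346.08; balance $1,422.62
Payment period 3: opening $1,422.62; interest $42.67 → $1,465.29; payment $378.68; balance $1,086.61
Payment period 4: opening $1,086.61; interest $32.59 → $1,119.20; payment $411.28; balance $707.92
Payment period 5: opening $707.92; interest $21.23 → $729.15; payment $443.88; balance $285.27
Payment period 6: opening $285.27; interest $8.55 → $293.82; payment $293.82; balance $0.00

$293.82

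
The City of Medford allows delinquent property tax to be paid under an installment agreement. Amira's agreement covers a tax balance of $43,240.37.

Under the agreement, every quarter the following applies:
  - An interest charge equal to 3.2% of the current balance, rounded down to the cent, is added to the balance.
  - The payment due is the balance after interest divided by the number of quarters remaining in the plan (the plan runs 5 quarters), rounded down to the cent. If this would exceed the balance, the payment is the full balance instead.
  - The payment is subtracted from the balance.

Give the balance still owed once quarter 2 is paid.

$27,631.22

# | Opening | Interest | Payment | End bal
1 | $43,240.37 | $1,383.69 | $8,924.81 | $35,699.25
2 | $35,699.25 | $1,142.37 | $9,210.40 | $27,631.22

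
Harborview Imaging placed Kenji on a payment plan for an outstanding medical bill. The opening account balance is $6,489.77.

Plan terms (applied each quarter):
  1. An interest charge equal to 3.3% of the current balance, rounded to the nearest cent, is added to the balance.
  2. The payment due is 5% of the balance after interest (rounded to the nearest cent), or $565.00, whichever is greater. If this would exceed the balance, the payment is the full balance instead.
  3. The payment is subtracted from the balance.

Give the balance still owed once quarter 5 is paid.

Quarter 1: opening $6,489.77; interest $214.16 → $6,703.93; payment $565.00; balance $6,138.93
Quarter 2: opening $6,138.93; interest $202.58 → $6,341.51; payment $565.00; balance $5,776.51
Quarter 3: opening $5,776.51; interest $190.62 → $5,967.13; payment $565.00; balance $5,402.13
Quarter 4: opening $5,402.13; interest $178.27 → $5,580.40; payment $565.00; balance $5,015.40
Quarter 5: opening $5,015.40; interest $165.51 → $5,180.91; payment $565.00; balance $4,615.91

$4,615.91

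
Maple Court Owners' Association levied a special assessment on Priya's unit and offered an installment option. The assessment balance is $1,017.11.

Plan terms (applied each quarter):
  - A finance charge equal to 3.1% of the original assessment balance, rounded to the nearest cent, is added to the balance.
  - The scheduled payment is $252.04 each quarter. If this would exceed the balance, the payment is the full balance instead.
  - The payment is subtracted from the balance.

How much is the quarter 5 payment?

$166.60

Quarter 1: opening $1,017.11; interest $31.53 → $1,048.64; payment $252.04; balance $796.60
Quarter 2: opening $796.60; interest $31.53 → $828.13; payment $252.04; balance $576.09
Quarter 3: opening $576.09; interest $31.53 → $607.62; payment $252.04; balance $355.58
Quarter 4: opening $355.58; interest $31.53 → $387.11; payment $252.04; balance $135.07
Quarter 5: opening $135.07; interest $31.53 → $166.60; payment $166.60; balance $0.00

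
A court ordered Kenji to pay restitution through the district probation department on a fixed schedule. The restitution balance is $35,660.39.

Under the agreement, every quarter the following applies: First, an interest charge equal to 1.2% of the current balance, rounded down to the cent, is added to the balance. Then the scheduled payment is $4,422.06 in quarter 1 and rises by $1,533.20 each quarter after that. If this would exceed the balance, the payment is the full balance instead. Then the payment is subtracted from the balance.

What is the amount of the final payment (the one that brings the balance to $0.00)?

$10,242.38

Quarter 1: opening $35,660.39; interest $427.92 → $36,088.31; payment $4,422.06; balance $31,666.25
Quarter 2: opening $31,666.25; interest $379.99 → $32,046.24; payment $5,955.26; balance $26,090.98
Quarter 3: opening $26,090.98; interest $313.09 → $26,404.07; payment $7,488.46; balance $18,915.61
Quarter 4: opening $18,915.61; interest $226.98 → $19,142.59; payment $9,021.66; balance $10,120.93
Quarter 5: opening $10,120.93; interest $121.45 → $10,242.38; payment $10,242.38; balance $0.00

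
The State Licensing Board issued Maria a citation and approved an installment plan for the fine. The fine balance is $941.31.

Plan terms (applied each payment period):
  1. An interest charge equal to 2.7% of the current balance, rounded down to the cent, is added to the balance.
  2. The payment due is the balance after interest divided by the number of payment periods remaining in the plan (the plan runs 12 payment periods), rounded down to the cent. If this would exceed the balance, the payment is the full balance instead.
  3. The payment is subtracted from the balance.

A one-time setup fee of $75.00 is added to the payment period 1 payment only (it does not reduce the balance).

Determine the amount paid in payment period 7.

# | Opening | Interest | Payment | Fee | End bal
1 | $941.31 | $25.41 | $80.56 | $75.00 | $886.16
2 | $886.16 | $23.92 | $82.73 | — | $827.35
3 | $827.35 | $22.33 | $84.96 | — | $764.72
4 | $764.72 | $20.64 | $87.26 | — | $698.10
5 | $698.10 | $18.84 | $89.61 | — | $627.33
6 | $627.33 | $16.93 | $92.03 | — | $552.23
7 | $552.23 | $14.91 | $94.52 | — | $472.62

$94.52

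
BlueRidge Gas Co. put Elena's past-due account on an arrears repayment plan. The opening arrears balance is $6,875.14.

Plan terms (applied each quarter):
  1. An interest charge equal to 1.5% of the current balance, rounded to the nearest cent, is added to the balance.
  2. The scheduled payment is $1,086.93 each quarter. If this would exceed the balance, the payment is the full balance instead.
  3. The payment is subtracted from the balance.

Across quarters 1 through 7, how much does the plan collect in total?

Quarter 1: opening $6,875.14; interest $103.13 → $6,978.27; payment $1,086.93; balance $5,891.34
Quarter 2: opening $5,891.34; interest $88.37 → $5,979.71; payment $1,086.93; balance $4,892.78
Quarter 3: opening $4,892.78; interest $73.39 → $4,966.17; payment $1,086.93; balance $3,879.24
Quarter 4: opening $3,879.24; interest $58.19 → $3,937.43; payment $1,086.93; balance $2,850.50
Quarter 5: opening $2,850.50; interest $42.76 → $2,893.26; payment $1,086.93; balance $1,806.33
Quarter 6: opening $1,806.33; interest $27.09 → $1,833.42; payment $1,086.93; balance $746.49
Quarter 7: opening $746.49; interest $11.20 → $757.69; payment $757.69; balance $0.00
Total paid: $7,279.27

$7,279.27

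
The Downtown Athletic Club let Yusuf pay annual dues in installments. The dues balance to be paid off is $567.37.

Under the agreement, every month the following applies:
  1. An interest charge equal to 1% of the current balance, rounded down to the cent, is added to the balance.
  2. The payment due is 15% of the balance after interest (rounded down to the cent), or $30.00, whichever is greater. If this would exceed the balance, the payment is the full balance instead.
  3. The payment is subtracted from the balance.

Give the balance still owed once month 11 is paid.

# | Opening | Interest | Payment | End bal
1 | $567.37 | $5.67 | $85.95 | $487.09
2 | $487.09 | $4.87 | $73.79 | $418.17
3 | $418.17 | $4.18 | $63.35 | $359.00
4 | $359.00 | $3.59 | $54.38 | $308.21
5 | $308.21 | $3.08 | $46.69 | $264.60
6 | $264.60 | $2.64 | $40.08 | $227.16
7 | $227.16 | $2.27 | $34.41 | $195.02
8 | $195.02 | $1.95 | $30.00 | $166.97
9 | $166.97 | $1.66 | $30.00 | $138.63
10 | $138.63 | $1.38 | $30.00 | $110.01
11 | $110.01 | $1.10 | $30.00 | $81.11

$81.11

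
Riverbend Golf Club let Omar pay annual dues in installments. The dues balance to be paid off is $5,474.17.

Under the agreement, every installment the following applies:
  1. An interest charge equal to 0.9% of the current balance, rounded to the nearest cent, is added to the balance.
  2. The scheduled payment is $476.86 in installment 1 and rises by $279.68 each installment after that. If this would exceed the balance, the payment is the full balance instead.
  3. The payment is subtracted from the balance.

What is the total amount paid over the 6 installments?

$5,660.67

Installment 1: $5,474.17 +$49.27 interest = $5,523.44; pay $476.86 → $5,046.58
Installment 2: $5,046.58 +$45.42 interest = $5,092.00; pay $756.54 → $4,335.46
Installment 3: $4,335.46 +$39.02 interest = $4,374.48; pay $1,036.22 → $3,338.26
Installment 4: $3,338.26 +$30.04 interest = $3,368.30; pay $1,315.90 → $2,052.40
Installment 5: $2,052.40 +$18.47 interest = $2,070.87; pay $1,595.58 → $475.29
Installment 6: $475.29 +$4.28 interest = $479.57; pay $479.57 → $0.00
Total paid: $5,660.67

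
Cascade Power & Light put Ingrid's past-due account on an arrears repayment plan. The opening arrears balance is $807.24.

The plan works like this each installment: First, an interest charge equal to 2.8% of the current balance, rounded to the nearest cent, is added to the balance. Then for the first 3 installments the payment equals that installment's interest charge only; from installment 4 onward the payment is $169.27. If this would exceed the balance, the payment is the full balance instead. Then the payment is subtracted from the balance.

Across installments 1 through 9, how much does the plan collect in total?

Installment 1: opening $807.24; interest $22.60 → $829.84; payment $22.60; balance $807.24
Installment 2: opening $807.24; interest $22.60 → $829.84; payment $22.60; balance $807.24
Installment 3: opening $807.24; interest $22.60 → $829.84; payment $22.60; balance $807.24
Installment 4: opening $807.24; interest $22.60 → $829.84; payment $169.27; balance $660.57
Installment 5: opening $660.57; interest $18.50 → $679.07; payment $169.27; balance $509.80
Installment 6: opening $509.80; interest $14.27 → $524.07; payment $169.27; balance $354.80
Installment 7: opening $354.80; interest $9.93 → $364.73; payment $169.27; balance $195.46
Installment 8: opening $195.46; interest $5.47 → $200.93; payment $169.27; balance $31.66
Installment 9: opening $31.66; interest $0.89 → $32.55; payment $32.55; balance $0.00
Total paid: $946.70

$946.70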